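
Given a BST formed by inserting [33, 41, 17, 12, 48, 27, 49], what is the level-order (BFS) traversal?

Tree insertion order: [33, 41, 17, 12, 48, 27, 49]
Tree (level-order array): [33, 17, 41, 12, 27, None, 48, None, None, None, None, None, 49]
BFS from the root, enqueuing left then right child of each popped node:
  queue [33] -> pop 33, enqueue [17, 41], visited so far: [33]
  queue [17, 41] -> pop 17, enqueue [12, 27], visited so far: [33, 17]
  queue [41, 12, 27] -> pop 41, enqueue [48], visited so far: [33, 17, 41]
  queue [12, 27, 48] -> pop 12, enqueue [none], visited so far: [33, 17, 41, 12]
  queue [27, 48] -> pop 27, enqueue [none], visited so far: [33, 17, 41, 12, 27]
  queue [48] -> pop 48, enqueue [49], visited so far: [33, 17, 41, 12, 27, 48]
  queue [49] -> pop 49, enqueue [none], visited so far: [33, 17, 41, 12, 27, 48, 49]
Result: [33, 17, 41, 12, 27, 48, 49]


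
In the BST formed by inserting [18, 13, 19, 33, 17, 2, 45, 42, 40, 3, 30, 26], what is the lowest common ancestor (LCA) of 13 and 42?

Tree insertion order: [18, 13, 19, 33, 17, 2, 45, 42, 40, 3, 30, 26]
Tree (level-order array): [18, 13, 19, 2, 17, None, 33, None, 3, None, None, 30, 45, None, None, 26, None, 42, None, None, None, 40]
In a BST, the LCA of p=13, q=42 is the first node v on the
root-to-leaf path with p <= v <= q (go left if both < v, right if both > v).
Walk from root:
  at 18: 13 <= 18 <= 42, this is the LCA
LCA = 18


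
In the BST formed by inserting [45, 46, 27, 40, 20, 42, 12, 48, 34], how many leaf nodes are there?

Tree built from: [45, 46, 27, 40, 20, 42, 12, 48, 34]
Tree (level-order array): [45, 27, 46, 20, 40, None, 48, 12, None, 34, 42]
Rule: A leaf has 0 children.
Per-node child counts:
  node 45: 2 child(ren)
  node 27: 2 child(ren)
  node 20: 1 child(ren)
  node 12: 0 child(ren)
  node 40: 2 child(ren)
  node 34: 0 child(ren)
  node 42: 0 child(ren)
  node 46: 1 child(ren)
  node 48: 0 child(ren)
Matching nodes: [12, 34, 42, 48]
Count of leaf nodes: 4


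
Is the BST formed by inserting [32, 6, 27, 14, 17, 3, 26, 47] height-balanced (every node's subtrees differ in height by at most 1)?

Tree (level-order array): [32, 6, 47, 3, 27, None, None, None, None, 14, None, None, 17, None, 26]
Definition: a tree is height-balanced if, at every node, |h(left) - h(right)| <= 1 (empty subtree has height -1).
Bottom-up per-node check:
  node 3: h_left=-1, h_right=-1, diff=0 [OK], height=0
  node 26: h_left=-1, h_right=-1, diff=0 [OK], height=0
  node 17: h_left=-1, h_right=0, diff=1 [OK], height=1
  node 14: h_left=-1, h_right=1, diff=2 [FAIL (|-1-1|=2 > 1)], height=2
  node 27: h_left=2, h_right=-1, diff=3 [FAIL (|2--1|=3 > 1)], height=3
  node 6: h_left=0, h_right=3, diff=3 [FAIL (|0-3|=3 > 1)], height=4
  node 47: h_left=-1, h_right=-1, diff=0 [OK], height=0
  node 32: h_left=4, h_right=0, diff=4 [FAIL (|4-0|=4 > 1)], height=5
Node 14 violates the condition: |-1 - 1| = 2 > 1.
Result: Not balanced


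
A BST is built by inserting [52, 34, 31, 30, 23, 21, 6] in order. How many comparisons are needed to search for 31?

Search path for 31: 52 -> 34 -> 31
Found: True
Comparisons: 3


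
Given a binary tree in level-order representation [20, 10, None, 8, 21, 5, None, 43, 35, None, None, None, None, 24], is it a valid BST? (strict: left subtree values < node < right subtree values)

Level-order array: [20, 10, None, 8, 21, 5, None, 43, 35, None, None, None, None, 24]
Validate using subtree bounds (lo, hi): at each node, require lo < value < hi,
then recurse left with hi=value and right with lo=value.
Preorder trace (stopping at first violation):
  at node 20 with bounds (-inf, +inf): OK
  at node 10 with bounds (-inf, 20): OK
  at node 8 with bounds (-inf, 10): OK
  at node 5 with bounds (-inf, 8): OK
  at node 21 with bounds (10, 20): VIOLATION
Node 21 violates its bound: not (10 < 21 < 20).
Result: Not a valid BST


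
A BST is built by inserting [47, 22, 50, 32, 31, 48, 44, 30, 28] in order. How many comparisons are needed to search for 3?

Search path for 3: 47 -> 22
Found: False
Comparisons: 2


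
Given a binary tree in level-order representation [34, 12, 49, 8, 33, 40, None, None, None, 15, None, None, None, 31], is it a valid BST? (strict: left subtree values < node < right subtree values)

Level-order array: [34, 12, 49, 8, 33, 40, None, None, None, 15, None, None, None, 31]
Validate using subtree bounds (lo, hi): at each node, require lo < value < hi,
then recurse left with hi=value and right with lo=value.
Preorder trace (stopping at first violation):
  at node 34 with bounds (-inf, +inf): OK
  at node 12 with bounds (-inf, 34): OK
  at node 8 with bounds (-inf, 12): OK
  at node 33 with bounds (12, 34): OK
  at node 15 with bounds (12, 33): OK
  at node 31 with bounds (12, 15): VIOLATION
Node 31 violates its bound: not (12 < 31 < 15).
Result: Not a valid BST


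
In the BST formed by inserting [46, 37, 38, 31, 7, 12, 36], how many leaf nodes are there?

Tree built from: [46, 37, 38, 31, 7, 12, 36]
Tree (level-order array): [46, 37, None, 31, 38, 7, 36, None, None, None, 12]
Rule: A leaf has 0 children.
Per-node child counts:
  node 46: 1 child(ren)
  node 37: 2 child(ren)
  node 31: 2 child(ren)
  node 7: 1 child(ren)
  node 12: 0 child(ren)
  node 36: 0 child(ren)
  node 38: 0 child(ren)
Matching nodes: [12, 36, 38]
Count of leaf nodes: 3


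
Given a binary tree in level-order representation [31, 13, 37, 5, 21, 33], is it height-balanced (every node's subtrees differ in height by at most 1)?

Tree (level-order array): [31, 13, 37, 5, 21, 33]
Definition: a tree is height-balanced if, at every node, |h(left) - h(right)| <= 1 (empty subtree has height -1).
Bottom-up per-node check:
  node 5: h_left=-1, h_right=-1, diff=0 [OK], height=0
  node 21: h_left=-1, h_right=-1, diff=0 [OK], height=0
  node 13: h_left=0, h_right=0, diff=0 [OK], height=1
  node 33: h_left=-1, h_right=-1, diff=0 [OK], height=0
  node 37: h_left=0, h_right=-1, diff=1 [OK], height=1
  node 31: h_left=1, h_right=1, diff=0 [OK], height=2
All nodes satisfy the balance condition.
Result: Balanced


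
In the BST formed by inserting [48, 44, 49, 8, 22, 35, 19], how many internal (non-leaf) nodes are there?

Tree built from: [48, 44, 49, 8, 22, 35, 19]
Tree (level-order array): [48, 44, 49, 8, None, None, None, None, 22, 19, 35]
Rule: An internal node has at least one child.
Per-node child counts:
  node 48: 2 child(ren)
  node 44: 1 child(ren)
  node 8: 1 child(ren)
  node 22: 2 child(ren)
  node 19: 0 child(ren)
  node 35: 0 child(ren)
  node 49: 0 child(ren)
Matching nodes: [48, 44, 8, 22]
Count of internal (non-leaf) nodes: 4


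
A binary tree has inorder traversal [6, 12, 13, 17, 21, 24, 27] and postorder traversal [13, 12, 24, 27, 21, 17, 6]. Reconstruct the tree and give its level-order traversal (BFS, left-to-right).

Inorder:   [6, 12, 13, 17, 21, 24, 27]
Postorder: [13, 12, 24, 27, 21, 17, 6]
Algorithm: postorder visits root last, so walk postorder right-to-left;
each value is the root of the current inorder slice — split it at that
value, recurse on the right subtree first, then the left.
Recursive splits:
  root=6; inorder splits into left=[], right=[12, 13, 17, 21, 24, 27]
  root=17; inorder splits into left=[12, 13], right=[21, 24, 27]
  root=21; inorder splits into left=[], right=[24, 27]
  root=27; inorder splits into left=[24], right=[]
  root=24; inorder splits into left=[], right=[]
  root=12; inorder splits into left=[], right=[13]
  root=13; inorder splits into left=[], right=[]
Reconstructed level-order: [6, 17, 12, 21, 13, 27, 24]


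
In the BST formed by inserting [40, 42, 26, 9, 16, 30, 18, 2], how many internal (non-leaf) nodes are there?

Tree built from: [40, 42, 26, 9, 16, 30, 18, 2]
Tree (level-order array): [40, 26, 42, 9, 30, None, None, 2, 16, None, None, None, None, None, 18]
Rule: An internal node has at least one child.
Per-node child counts:
  node 40: 2 child(ren)
  node 26: 2 child(ren)
  node 9: 2 child(ren)
  node 2: 0 child(ren)
  node 16: 1 child(ren)
  node 18: 0 child(ren)
  node 30: 0 child(ren)
  node 42: 0 child(ren)
Matching nodes: [40, 26, 9, 16]
Count of internal (non-leaf) nodes: 4


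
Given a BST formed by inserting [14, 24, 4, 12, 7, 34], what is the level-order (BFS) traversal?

Tree insertion order: [14, 24, 4, 12, 7, 34]
Tree (level-order array): [14, 4, 24, None, 12, None, 34, 7]
BFS from the root, enqueuing left then right child of each popped node:
  queue [14] -> pop 14, enqueue [4, 24], visited so far: [14]
  queue [4, 24] -> pop 4, enqueue [12], visited so far: [14, 4]
  queue [24, 12] -> pop 24, enqueue [34], visited so far: [14, 4, 24]
  queue [12, 34] -> pop 12, enqueue [7], visited so far: [14, 4, 24, 12]
  queue [34, 7] -> pop 34, enqueue [none], visited so far: [14, 4, 24, 12, 34]
  queue [7] -> pop 7, enqueue [none], visited so far: [14, 4, 24, 12, 34, 7]
Result: [14, 4, 24, 12, 34, 7]


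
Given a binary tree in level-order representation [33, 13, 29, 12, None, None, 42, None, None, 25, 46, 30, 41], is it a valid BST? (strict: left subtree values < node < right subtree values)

Level-order array: [33, 13, 29, 12, None, None, 42, None, None, 25, 46, 30, 41]
Validate using subtree bounds (lo, hi): at each node, require lo < value < hi,
then recurse left with hi=value and right with lo=value.
Preorder trace (stopping at first violation):
  at node 33 with bounds (-inf, +inf): OK
  at node 13 with bounds (-inf, 33): OK
  at node 12 with bounds (-inf, 13): OK
  at node 29 with bounds (33, +inf): VIOLATION
Node 29 violates its bound: not (33 < 29 < +inf).
Result: Not a valid BST


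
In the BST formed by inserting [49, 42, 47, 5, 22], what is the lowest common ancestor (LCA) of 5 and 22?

Tree insertion order: [49, 42, 47, 5, 22]
Tree (level-order array): [49, 42, None, 5, 47, None, 22]
In a BST, the LCA of p=5, q=22 is the first node v on the
root-to-leaf path with p <= v <= q (go left if both < v, right if both > v).
Walk from root:
  at 49: both 5 and 22 < 49, go left
  at 42: both 5 and 22 < 42, go left
  at 5: 5 <= 5 <= 22, this is the LCA
LCA = 5


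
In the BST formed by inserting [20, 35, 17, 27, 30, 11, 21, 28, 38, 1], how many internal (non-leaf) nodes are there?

Tree built from: [20, 35, 17, 27, 30, 11, 21, 28, 38, 1]
Tree (level-order array): [20, 17, 35, 11, None, 27, 38, 1, None, 21, 30, None, None, None, None, None, None, 28]
Rule: An internal node has at least one child.
Per-node child counts:
  node 20: 2 child(ren)
  node 17: 1 child(ren)
  node 11: 1 child(ren)
  node 1: 0 child(ren)
  node 35: 2 child(ren)
  node 27: 2 child(ren)
  node 21: 0 child(ren)
  node 30: 1 child(ren)
  node 28: 0 child(ren)
  node 38: 0 child(ren)
Matching nodes: [20, 17, 11, 35, 27, 30]
Count of internal (non-leaf) nodes: 6


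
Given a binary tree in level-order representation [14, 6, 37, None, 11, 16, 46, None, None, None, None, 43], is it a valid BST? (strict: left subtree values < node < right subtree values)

Level-order array: [14, 6, 37, None, 11, 16, 46, None, None, None, None, 43]
Validate using subtree bounds (lo, hi): at each node, require lo < value < hi,
then recurse left with hi=value and right with lo=value.
Preorder trace (stopping at first violation):
  at node 14 with bounds (-inf, +inf): OK
  at node 6 with bounds (-inf, 14): OK
  at node 11 with bounds (6, 14): OK
  at node 37 with bounds (14, +inf): OK
  at node 16 with bounds (14, 37): OK
  at node 46 with bounds (37, +inf): OK
  at node 43 with bounds (37, 46): OK
No violation found at any node.
Result: Valid BST


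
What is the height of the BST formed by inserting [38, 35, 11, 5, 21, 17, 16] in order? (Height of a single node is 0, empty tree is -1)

Insertion order: [38, 35, 11, 5, 21, 17, 16]
Tree (level-order array): [38, 35, None, 11, None, 5, 21, None, None, 17, None, 16]
Compute height bottom-up (empty subtree = -1):
  height(5) = 1 + max(-1, -1) = 0
  height(16) = 1 + max(-1, -1) = 0
  height(17) = 1 + max(0, -1) = 1
  height(21) = 1 + max(1, -1) = 2
  height(11) = 1 + max(0, 2) = 3
  height(35) = 1 + max(3, -1) = 4
  height(38) = 1 + max(4, -1) = 5
Height = 5


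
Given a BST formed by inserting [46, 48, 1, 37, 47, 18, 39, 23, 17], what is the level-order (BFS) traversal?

Tree insertion order: [46, 48, 1, 37, 47, 18, 39, 23, 17]
Tree (level-order array): [46, 1, 48, None, 37, 47, None, 18, 39, None, None, 17, 23]
BFS from the root, enqueuing left then right child of each popped node:
  queue [46] -> pop 46, enqueue [1, 48], visited so far: [46]
  queue [1, 48] -> pop 1, enqueue [37], visited so far: [46, 1]
  queue [48, 37] -> pop 48, enqueue [47], visited so far: [46, 1, 48]
  queue [37, 47] -> pop 37, enqueue [18, 39], visited so far: [46, 1, 48, 37]
  queue [47, 18, 39] -> pop 47, enqueue [none], visited so far: [46, 1, 48, 37, 47]
  queue [18, 39] -> pop 18, enqueue [17, 23], visited so far: [46, 1, 48, 37, 47, 18]
  queue [39, 17, 23] -> pop 39, enqueue [none], visited so far: [46, 1, 48, 37, 47, 18, 39]
  queue [17, 23] -> pop 17, enqueue [none], visited so far: [46, 1, 48, 37, 47, 18, 39, 17]
  queue [23] -> pop 23, enqueue [none], visited so far: [46, 1, 48, 37, 47, 18, 39, 17, 23]
Result: [46, 1, 48, 37, 47, 18, 39, 17, 23]


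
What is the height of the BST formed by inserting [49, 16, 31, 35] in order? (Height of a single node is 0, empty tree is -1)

Insertion order: [49, 16, 31, 35]
Tree (level-order array): [49, 16, None, None, 31, None, 35]
Compute height bottom-up (empty subtree = -1):
  height(35) = 1 + max(-1, -1) = 0
  height(31) = 1 + max(-1, 0) = 1
  height(16) = 1 + max(-1, 1) = 2
  height(49) = 1 + max(2, -1) = 3
Height = 3


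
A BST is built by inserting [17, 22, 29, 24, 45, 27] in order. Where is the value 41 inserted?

Starting tree (level order): [17, None, 22, None, 29, 24, 45, None, 27]
Insertion path: 17 -> 22 -> 29 -> 45
Result: insert 41 as left child of 45
Final tree (level order): [17, None, 22, None, 29, 24, 45, None, 27, 41]


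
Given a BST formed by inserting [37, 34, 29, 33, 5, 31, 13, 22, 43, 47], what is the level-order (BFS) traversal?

Tree insertion order: [37, 34, 29, 33, 5, 31, 13, 22, 43, 47]
Tree (level-order array): [37, 34, 43, 29, None, None, 47, 5, 33, None, None, None, 13, 31, None, None, 22]
BFS from the root, enqueuing left then right child of each popped node:
  queue [37] -> pop 37, enqueue [34, 43], visited so far: [37]
  queue [34, 43] -> pop 34, enqueue [29], visited so far: [37, 34]
  queue [43, 29] -> pop 43, enqueue [47], visited so far: [37, 34, 43]
  queue [29, 47] -> pop 29, enqueue [5, 33], visited so far: [37, 34, 43, 29]
  queue [47, 5, 33] -> pop 47, enqueue [none], visited so far: [37, 34, 43, 29, 47]
  queue [5, 33] -> pop 5, enqueue [13], visited so far: [37, 34, 43, 29, 47, 5]
  queue [33, 13] -> pop 33, enqueue [31], visited so far: [37, 34, 43, 29, 47, 5, 33]
  queue [13, 31] -> pop 13, enqueue [22], visited so far: [37, 34, 43, 29, 47, 5, 33, 13]
  queue [31, 22] -> pop 31, enqueue [none], visited so far: [37, 34, 43, 29, 47, 5, 33, 13, 31]
  queue [22] -> pop 22, enqueue [none], visited so far: [37, 34, 43, 29, 47, 5, 33, 13, 31, 22]
Result: [37, 34, 43, 29, 47, 5, 33, 13, 31, 22]


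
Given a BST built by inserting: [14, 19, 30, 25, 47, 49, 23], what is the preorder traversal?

Tree insertion order: [14, 19, 30, 25, 47, 49, 23]
Tree (level-order array): [14, None, 19, None, 30, 25, 47, 23, None, None, 49]
Preorder traversal: [14, 19, 30, 25, 23, 47, 49]


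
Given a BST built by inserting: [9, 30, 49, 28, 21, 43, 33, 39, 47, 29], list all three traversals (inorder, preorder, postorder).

Tree insertion order: [9, 30, 49, 28, 21, 43, 33, 39, 47, 29]
Tree (level-order array): [9, None, 30, 28, 49, 21, 29, 43, None, None, None, None, None, 33, 47, None, 39]
Inorder (L, root, R): [9, 21, 28, 29, 30, 33, 39, 43, 47, 49]
Preorder (root, L, R): [9, 30, 28, 21, 29, 49, 43, 33, 39, 47]
Postorder (L, R, root): [21, 29, 28, 39, 33, 47, 43, 49, 30, 9]


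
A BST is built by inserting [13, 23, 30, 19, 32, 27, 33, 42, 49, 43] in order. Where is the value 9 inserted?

Starting tree (level order): [13, None, 23, 19, 30, None, None, 27, 32, None, None, None, 33, None, 42, None, 49, 43]
Insertion path: 13
Result: insert 9 as left child of 13
Final tree (level order): [13, 9, 23, None, None, 19, 30, None, None, 27, 32, None, None, None, 33, None, 42, None, 49, 43]


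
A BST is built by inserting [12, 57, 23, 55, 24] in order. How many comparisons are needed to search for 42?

Search path for 42: 12 -> 57 -> 23 -> 55 -> 24
Found: False
Comparisons: 5


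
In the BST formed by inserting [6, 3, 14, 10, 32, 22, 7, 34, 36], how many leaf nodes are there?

Tree built from: [6, 3, 14, 10, 32, 22, 7, 34, 36]
Tree (level-order array): [6, 3, 14, None, None, 10, 32, 7, None, 22, 34, None, None, None, None, None, 36]
Rule: A leaf has 0 children.
Per-node child counts:
  node 6: 2 child(ren)
  node 3: 0 child(ren)
  node 14: 2 child(ren)
  node 10: 1 child(ren)
  node 7: 0 child(ren)
  node 32: 2 child(ren)
  node 22: 0 child(ren)
  node 34: 1 child(ren)
  node 36: 0 child(ren)
Matching nodes: [3, 7, 22, 36]
Count of leaf nodes: 4


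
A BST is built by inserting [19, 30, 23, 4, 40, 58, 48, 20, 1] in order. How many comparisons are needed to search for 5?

Search path for 5: 19 -> 4
Found: False
Comparisons: 2


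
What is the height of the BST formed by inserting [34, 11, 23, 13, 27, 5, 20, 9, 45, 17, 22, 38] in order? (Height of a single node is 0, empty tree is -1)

Insertion order: [34, 11, 23, 13, 27, 5, 20, 9, 45, 17, 22, 38]
Tree (level-order array): [34, 11, 45, 5, 23, 38, None, None, 9, 13, 27, None, None, None, None, None, 20, None, None, 17, 22]
Compute height bottom-up (empty subtree = -1):
  height(9) = 1 + max(-1, -1) = 0
  height(5) = 1 + max(-1, 0) = 1
  height(17) = 1 + max(-1, -1) = 0
  height(22) = 1 + max(-1, -1) = 0
  height(20) = 1 + max(0, 0) = 1
  height(13) = 1 + max(-1, 1) = 2
  height(27) = 1 + max(-1, -1) = 0
  height(23) = 1 + max(2, 0) = 3
  height(11) = 1 + max(1, 3) = 4
  height(38) = 1 + max(-1, -1) = 0
  height(45) = 1 + max(0, -1) = 1
  height(34) = 1 + max(4, 1) = 5
Height = 5


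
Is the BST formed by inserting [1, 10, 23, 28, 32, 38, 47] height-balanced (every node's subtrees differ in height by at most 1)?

Tree (level-order array): [1, None, 10, None, 23, None, 28, None, 32, None, 38, None, 47]
Definition: a tree is height-balanced if, at every node, |h(left) - h(right)| <= 1 (empty subtree has height -1).
Bottom-up per-node check:
  node 47: h_left=-1, h_right=-1, diff=0 [OK], height=0
  node 38: h_left=-1, h_right=0, diff=1 [OK], height=1
  node 32: h_left=-1, h_right=1, diff=2 [FAIL (|-1-1|=2 > 1)], height=2
  node 28: h_left=-1, h_right=2, diff=3 [FAIL (|-1-2|=3 > 1)], height=3
  node 23: h_left=-1, h_right=3, diff=4 [FAIL (|-1-3|=4 > 1)], height=4
  node 10: h_left=-1, h_right=4, diff=5 [FAIL (|-1-4|=5 > 1)], height=5
  node 1: h_left=-1, h_right=5, diff=6 [FAIL (|-1-5|=6 > 1)], height=6
Node 32 violates the condition: |-1 - 1| = 2 > 1.
Result: Not balanced


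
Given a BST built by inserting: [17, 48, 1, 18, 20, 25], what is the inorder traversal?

Tree insertion order: [17, 48, 1, 18, 20, 25]
Tree (level-order array): [17, 1, 48, None, None, 18, None, None, 20, None, 25]
Inorder traversal: [1, 17, 18, 20, 25, 48]


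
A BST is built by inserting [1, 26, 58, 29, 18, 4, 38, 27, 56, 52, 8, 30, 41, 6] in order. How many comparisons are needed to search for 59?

Search path for 59: 1 -> 26 -> 58
Found: False
Comparisons: 3


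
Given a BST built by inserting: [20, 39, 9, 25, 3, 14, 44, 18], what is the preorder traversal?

Tree insertion order: [20, 39, 9, 25, 3, 14, 44, 18]
Tree (level-order array): [20, 9, 39, 3, 14, 25, 44, None, None, None, 18]
Preorder traversal: [20, 9, 3, 14, 18, 39, 25, 44]


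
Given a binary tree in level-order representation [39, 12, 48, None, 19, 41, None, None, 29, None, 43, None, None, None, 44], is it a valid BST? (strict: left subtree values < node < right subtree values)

Level-order array: [39, 12, 48, None, 19, 41, None, None, 29, None, 43, None, None, None, 44]
Validate using subtree bounds (lo, hi): at each node, require lo < value < hi,
then recurse left with hi=value and right with lo=value.
Preorder trace (stopping at first violation):
  at node 39 with bounds (-inf, +inf): OK
  at node 12 with bounds (-inf, 39): OK
  at node 19 with bounds (12, 39): OK
  at node 29 with bounds (19, 39): OK
  at node 48 with bounds (39, +inf): OK
  at node 41 with bounds (39, 48): OK
  at node 43 with bounds (41, 48): OK
  at node 44 with bounds (43, 48): OK
No violation found at any node.
Result: Valid BST


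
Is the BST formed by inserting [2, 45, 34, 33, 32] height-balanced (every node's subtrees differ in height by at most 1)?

Tree (level-order array): [2, None, 45, 34, None, 33, None, 32]
Definition: a tree is height-balanced if, at every node, |h(left) - h(right)| <= 1 (empty subtree has height -1).
Bottom-up per-node check:
  node 32: h_left=-1, h_right=-1, diff=0 [OK], height=0
  node 33: h_left=0, h_right=-1, diff=1 [OK], height=1
  node 34: h_left=1, h_right=-1, diff=2 [FAIL (|1--1|=2 > 1)], height=2
  node 45: h_left=2, h_right=-1, diff=3 [FAIL (|2--1|=3 > 1)], height=3
  node 2: h_left=-1, h_right=3, diff=4 [FAIL (|-1-3|=4 > 1)], height=4
Node 34 violates the condition: |1 - -1| = 2 > 1.
Result: Not balanced


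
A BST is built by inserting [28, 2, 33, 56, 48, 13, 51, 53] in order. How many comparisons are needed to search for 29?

Search path for 29: 28 -> 33
Found: False
Comparisons: 2


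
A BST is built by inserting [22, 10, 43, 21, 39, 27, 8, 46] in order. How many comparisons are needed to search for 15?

Search path for 15: 22 -> 10 -> 21
Found: False
Comparisons: 3


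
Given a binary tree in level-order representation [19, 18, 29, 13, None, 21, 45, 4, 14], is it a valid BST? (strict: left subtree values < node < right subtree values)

Level-order array: [19, 18, 29, 13, None, 21, 45, 4, 14]
Validate using subtree bounds (lo, hi): at each node, require lo < value < hi,
then recurse left with hi=value and right with lo=value.
Preorder trace (stopping at first violation):
  at node 19 with bounds (-inf, +inf): OK
  at node 18 with bounds (-inf, 19): OK
  at node 13 with bounds (-inf, 18): OK
  at node 4 with bounds (-inf, 13): OK
  at node 14 with bounds (13, 18): OK
  at node 29 with bounds (19, +inf): OK
  at node 21 with bounds (19, 29): OK
  at node 45 with bounds (29, +inf): OK
No violation found at any node.
Result: Valid BST


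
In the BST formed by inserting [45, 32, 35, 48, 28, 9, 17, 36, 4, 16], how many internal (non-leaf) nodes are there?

Tree built from: [45, 32, 35, 48, 28, 9, 17, 36, 4, 16]
Tree (level-order array): [45, 32, 48, 28, 35, None, None, 9, None, None, 36, 4, 17, None, None, None, None, 16]
Rule: An internal node has at least one child.
Per-node child counts:
  node 45: 2 child(ren)
  node 32: 2 child(ren)
  node 28: 1 child(ren)
  node 9: 2 child(ren)
  node 4: 0 child(ren)
  node 17: 1 child(ren)
  node 16: 0 child(ren)
  node 35: 1 child(ren)
  node 36: 0 child(ren)
  node 48: 0 child(ren)
Matching nodes: [45, 32, 28, 9, 17, 35]
Count of internal (non-leaf) nodes: 6


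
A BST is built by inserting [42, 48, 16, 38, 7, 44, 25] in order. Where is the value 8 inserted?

Starting tree (level order): [42, 16, 48, 7, 38, 44, None, None, None, 25]
Insertion path: 42 -> 16 -> 7
Result: insert 8 as right child of 7
Final tree (level order): [42, 16, 48, 7, 38, 44, None, None, 8, 25]


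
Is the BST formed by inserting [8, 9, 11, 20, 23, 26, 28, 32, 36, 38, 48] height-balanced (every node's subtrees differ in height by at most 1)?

Tree (level-order array): [8, None, 9, None, 11, None, 20, None, 23, None, 26, None, 28, None, 32, None, 36, None, 38, None, 48]
Definition: a tree is height-balanced if, at every node, |h(left) - h(right)| <= 1 (empty subtree has height -1).
Bottom-up per-node check:
  node 48: h_left=-1, h_right=-1, diff=0 [OK], height=0
  node 38: h_left=-1, h_right=0, diff=1 [OK], height=1
  node 36: h_left=-1, h_right=1, diff=2 [FAIL (|-1-1|=2 > 1)], height=2
  node 32: h_left=-1, h_right=2, diff=3 [FAIL (|-1-2|=3 > 1)], height=3
  node 28: h_left=-1, h_right=3, diff=4 [FAIL (|-1-3|=4 > 1)], height=4
  node 26: h_left=-1, h_right=4, diff=5 [FAIL (|-1-4|=5 > 1)], height=5
  node 23: h_left=-1, h_right=5, diff=6 [FAIL (|-1-5|=6 > 1)], height=6
  node 20: h_left=-1, h_right=6, diff=7 [FAIL (|-1-6|=7 > 1)], height=7
  node 11: h_left=-1, h_right=7, diff=8 [FAIL (|-1-7|=8 > 1)], height=8
  node 9: h_left=-1, h_right=8, diff=9 [FAIL (|-1-8|=9 > 1)], height=9
  node 8: h_left=-1, h_right=9, diff=10 [FAIL (|-1-9|=10 > 1)], height=10
Node 36 violates the condition: |-1 - 1| = 2 > 1.
Result: Not balanced


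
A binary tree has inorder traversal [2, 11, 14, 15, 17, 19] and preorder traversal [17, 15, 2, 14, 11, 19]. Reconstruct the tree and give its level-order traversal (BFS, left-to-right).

Inorder:  [2, 11, 14, 15, 17, 19]
Preorder: [17, 15, 2, 14, 11, 19]
Algorithm: preorder visits root first, so consume preorder in order;
for each root, split the current inorder slice at that value into
left-subtree inorder and right-subtree inorder, then recurse.
Recursive splits:
  root=17; inorder splits into left=[2, 11, 14, 15], right=[19]
  root=15; inorder splits into left=[2, 11, 14], right=[]
  root=2; inorder splits into left=[], right=[11, 14]
  root=14; inorder splits into left=[11], right=[]
  root=11; inorder splits into left=[], right=[]
  root=19; inorder splits into left=[], right=[]
Reconstructed level-order: [17, 15, 19, 2, 14, 11]


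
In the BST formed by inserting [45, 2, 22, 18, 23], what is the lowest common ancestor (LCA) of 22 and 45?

Tree insertion order: [45, 2, 22, 18, 23]
Tree (level-order array): [45, 2, None, None, 22, 18, 23]
In a BST, the LCA of p=22, q=45 is the first node v on the
root-to-leaf path with p <= v <= q (go left if both < v, right if both > v).
Walk from root:
  at 45: 22 <= 45 <= 45, this is the LCA
LCA = 45


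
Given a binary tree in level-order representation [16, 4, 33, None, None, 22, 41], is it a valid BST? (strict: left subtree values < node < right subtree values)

Level-order array: [16, 4, 33, None, None, 22, 41]
Validate using subtree bounds (lo, hi): at each node, require lo < value < hi,
then recurse left with hi=value and right with lo=value.
Preorder trace (stopping at first violation):
  at node 16 with bounds (-inf, +inf): OK
  at node 4 with bounds (-inf, 16): OK
  at node 33 with bounds (16, +inf): OK
  at node 22 with bounds (16, 33): OK
  at node 41 with bounds (33, +inf): OK
No violation found at any node.
Result: Valid BST


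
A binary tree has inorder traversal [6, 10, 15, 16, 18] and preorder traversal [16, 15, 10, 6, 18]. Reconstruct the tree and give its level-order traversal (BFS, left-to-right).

Inorder:  [6, 10, 15, 16, 18]
Preorder: [16, 15, 10, 6, 18]
Algorithm: preorder visits root first, so consume preorder in order;
for each root, split the current inorder slice at that value into
left-subtree inorder and right-subtree inorder, then recurse.
Recursive splits:
  root=16; inorder splits into left=[6, 10, 15], right=[18]
  root=15; inorder splits into left=[6, 10], right=[]
  root=10; inorder splits into left=[6], right=[]
  root=6; inorder splits into left=[], right=[]
  root=18; inorder splits into left=[], right=[]
Reconstructed level-order: [16, 15, 18, 10, 6]


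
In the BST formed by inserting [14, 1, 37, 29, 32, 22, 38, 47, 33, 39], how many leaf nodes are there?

Tree built from: [14, 1, 37, 29, 32, 22, 38, 47, 33, 39]
Tree (level-order array): [14, 1, 37, None, None, 29, 38, 22, 32, None, 47, None, None, None, 33, 39]
Rule: A leaf has 0 children.
Per-node child counts:
  node 14: 2 child(ren)
  node 1: 0 child(ren)
  node 37: 2 child(ren)
  node 29: 2 child(ren)
  node 22: 0 child(ren)
  node 32: 1 child(ren)
  node 33: 0 child(ren)
  node 38: 1 child(ren)
  node 47: 1 child(ren)
  node 39: 0 child(ren)
Matching nodes: [1, 22, 33, 39]
Count of leaf nodes: 4


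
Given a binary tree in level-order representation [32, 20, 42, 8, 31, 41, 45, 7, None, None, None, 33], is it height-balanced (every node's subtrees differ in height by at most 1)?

Tree (level-order array): [32, 20, 42, 8, 31, 41, 45, 7, None, None, None, 33]
Definition: a tree is height-balanced if, at every node, |h(left) - h(right)| <= 1 (empty subtree has height -1).
Bottom-up per-node check:
  node 7: h_left=-1, h_right=-1, diff=0 [OK], height=0
  node 8: h_left=0, h_right=-1, diff=1 [OK], height=1
  node 31: h_left=-1, h_right=-1, diff=0 [OK], height=0
  node 20: h_left=1, h_right=0, diff=1 [OK], height=2
  node 33: h_left=-1, h_right=-1, diff=0 [OK], height=0
  node 41: h_left=0, h_right=-1, diff=1 [OK], height=1
  node 45: h_left=-1, h_right=-1, diff=0 [OK], height=0
  node 42: h_left=1, h_right=0, diff=1 [OK], height=2
  node 32: h_left=2, h_right=2, diff=0 [OK], height=3
All nodes satisfy the balance condition.
Result: Balanced


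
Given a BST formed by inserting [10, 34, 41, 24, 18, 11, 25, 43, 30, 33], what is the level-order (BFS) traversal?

Tree insertion order: [10, 34, 41, 24, 18, 11, 25, 43, 30, 33]
Tree (level-order array): [10, None, 34, 24, 41, 18, 25, None, 43, 11, None, None, 30, None, None, None, None, None, 33]
BFS from the root, enqueuing left then right child of each popped node:
  queue [10] -> pop 10, enqueue [34], visited so far: [10]
  queue [34] -> pop 34, enqueue [24, 41], visited so far: [10, 34]
  queue [24, 41] -> pop 24, enqueue [18, 25], visited so far: [10, 34, 24]
  queue [41, 18, 25] -> pop 41, enqueue [43], visited so far: [10, 34, 24, 41]
  queue [18, 25, 43] -> pop 18, enqueue [11], visited so far: [10, 34, 24, 41, 18]
  queue [25, 43, 11] -> pop 25, enqueue [30], visited so far: [10, 34, 24, 41, 18, 25]
  queue [43, 11, 30] -> pop 43, enqueue [none], visited so far: [10, 34, 24, 41, 18, 25, 43]
  queue [11, 30] -> pop 11, enqueue [none], visited so far: [10, 34, 24, 41, 18, 25, 43, 11]
  queue [30] -> pop 30, enqueue [33], visited so far: [10, 34, 24, 41, 18, 25, 43, 11, 30]
  queue [33] -> pop 33, enqueue [none], visited so far: [10, 34, 24, 41, 18, 25, 43, 11, 30, 33]
Result: [10, 34, 24, 41, 18, 25, 43, 11, 30, 33]


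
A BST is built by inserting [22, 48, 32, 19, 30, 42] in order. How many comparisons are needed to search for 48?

Search path for 48: 22 -> 48
Found: True
Comparisons: 2


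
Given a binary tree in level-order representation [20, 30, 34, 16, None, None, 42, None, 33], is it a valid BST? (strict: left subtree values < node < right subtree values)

Level-order array: [20, 30, 34, 16, None, None, 42, None, 33]
Validate using subtree bounds (lo, hi): at each node, require lo < value < hi,
then recurse left with hi=value and right with lo=value.
Preorder trace (stopping at first violation):
  at node 20 with bounds (-inf, +inf): OK
  at node 30 with bounds (-inf, 20): VIOLATION
Node 30 violates its bound: not (-inf < 30 < 20).
Result: Not a valid BST


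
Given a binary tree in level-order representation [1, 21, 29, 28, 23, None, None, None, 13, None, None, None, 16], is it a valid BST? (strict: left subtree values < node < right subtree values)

Level-order array: [1, 21, 29, 28, 23, None, None, None, 13, None, None, None, 16]
Validate using subtree bounds (lo, hi): at each node, require lo < value < hi,
then recurse left with hi=value and right with lo=value.
Preorder trace (stopping at first violation):
  at node 1 with bounds (-inf, +inf): OK
  at node 21 with bounds (-inf, 1): VIOLATION
Node 21 violates its bound: not (-inf < 21 < 1).
Result: Not a valid BST


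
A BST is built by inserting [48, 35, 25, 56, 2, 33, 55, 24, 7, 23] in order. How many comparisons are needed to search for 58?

Search path for 58: 48 -> 56
Found: False
Comparisons: 2


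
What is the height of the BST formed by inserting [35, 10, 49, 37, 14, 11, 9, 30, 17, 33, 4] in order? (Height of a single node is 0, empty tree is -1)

Insertion order: [35, 10, 49, 37, 14, 11, 9, 30, 17, 33, 4]
Tree (level-order array): [35, 10, 49, 9, 14, 37, None, 4, None, 11, 30, None, None, None, None, None, None, 17, 33]
Compute height bottom-up (empty subtree = -1):
  height(4) = 1 + max(-1, -1) = 0
  height(9) = 1 + max(0, -1) = 1
  height(11) = 1 + max(-1, -1) = 0
  height(17) = 1 + max(-1, -1) = 0
  height(33) = 1 + max(-1, -1) = 0
  height(30) = 1 + max(0, 0) = 1
  height(14) = 1 + max(0, 1) = 2
  height(10) = 1 + max(1, 2) = 3
  height(37) = 1 + max(-1, -1) = 0
  height(49) = 1 + max(0, -1) = 1
  height(35) = 1 + max(3, 1) = 4
Height = 4


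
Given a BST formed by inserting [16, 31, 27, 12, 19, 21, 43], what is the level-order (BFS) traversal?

Tree insertion order: [16, 31, 27, 12, 19, 21, 43]
Tree (level-order array): [16, 12, 31, None, None, 27, 43, 19, None, None, None, None, 21]
BFS from the root, enqueuing left then right child of each popped node:
  queue [16] -> pop 16, enqueue [12, 31], visited so far: [16]
  queue [12, 31] -> pop 12, enqueue [none], visited so far: [16, 12]
  queue [31] -> pop 31, enqueue [27, 43], visited so far: [16, 12, 31]
  queue [27, 43] -> pop 27, enqueue [19], visited so far: [16, 12, 31, 27]
  queue [43, 19] -> pop 43, enqueue [none], visited so far: [16, 12, 31, 27, 43]
  queue [19] -> pop 19, enqueue [21], visited so far: [16, 12, 31, 27, 43, 19]
  queue [21] -> pop 21, enqueue [none], visited so far: [16, 12, 31, 27, 43, 19, 21]
Result: [16, 12, 31, 27, 43, 19, 21]


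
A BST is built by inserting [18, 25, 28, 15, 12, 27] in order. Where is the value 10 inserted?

Starting tree (level order): [18, 15, 25, 12, None, None, 28, None, None, 27]
Insertion path: 18 -> 15 -> 12
Result: insert 10 as left child of 12
Final tree (level order): [18, 15, 25, 12, None, None, 28, 10, None, 27]


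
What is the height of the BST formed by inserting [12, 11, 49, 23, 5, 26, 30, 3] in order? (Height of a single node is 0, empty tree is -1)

Insertion order: [12, 11, 49, 23, 5, 26, 30, 3]
Tree (level-order array): [12, 11, 49, 5, None, 23, None, 3, None, None, 26, None, None, None, 30]
Compute height bottom-up (empty subtree = -1):
  height(3) = 1 + max(-1, -1) = 0
  height(5) = 1 + max(0, -1) = 1
  height(11) = 1 + max(1, -1) = 2
  height(30) = 1 + max(-1, -1) = 0
  height(26) = 1 + max(-1, 0) = 1
  height(23) = 1 + max(-1, 1) = 2
  height(49) = 1 + max(2, -1) = 3
  height(12) = 1 + max(2, 3) = 4
Height = 4


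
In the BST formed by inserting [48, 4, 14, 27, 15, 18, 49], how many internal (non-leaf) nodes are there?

Tree built from: [48, 4, 14, 27, 15, 18, 49]
Tree (level-order array): [48, 4, 49, None, 14, None, None, None, 27, 15, None, None, 18]
Rule: An internal node has at least one child.
Per-node child counts:
  node 48: 2 child(ren)
  node 4: 1 child(ren)
  node 14: 1 child(ren)
  node 27: 1 child(ren)
  node 15: 1 child(ren)
  node 18: 0 child(ren)
  node 49: 0 child(ren)
Matching nodes: [48, 4, 14, 27, 15]
Count of internal (non-leaf) nodes: 5


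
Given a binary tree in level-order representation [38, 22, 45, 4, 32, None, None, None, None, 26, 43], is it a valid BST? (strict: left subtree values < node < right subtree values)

Level-order array: [38, 22, 45, 4, 32, None, None, None, None, 26, 43]
Validate using subtree bounds (lo, hi): at each node, require lo < value < hi,
then recurse left with hi=value and right with lo=value.
Preorder trace (stopping at first violation):
  at node 38 with bounds (-inf, +inf): OK
  at node 22 with bounds (-inf, 38): OK
  at node 4 with bounds (-inf, 22): OK
  at node 32 with bounds (22, 38): OK
  at node 26 with bounds (22, 32): OK
  at node 43 with bounds (32, 38): VIOLATION
Node 43 violates its bound: not (32 < 43 < 38).
Result: Not a valid BST


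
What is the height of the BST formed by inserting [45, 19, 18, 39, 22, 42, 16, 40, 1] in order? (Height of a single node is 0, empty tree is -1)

Insertion order: [45, 19, 18, 39, 22, 42, 16, 40, 1]
Tree (level-order array): [45, 19, None, 18, 39, 16, None, 22, 42, 1, None, None, None, 40]
Compute height bottom-up (empty subtree = -1):
  height(1) = 1 + max(-1, -1) = 0
  height(16) = 1 + max(0, -1) = 1
  height(18) = 1 + max(1, -1) = 2
  height(22) = 1 + max(-1, -1) = 0
  height(40) = 1 + max(-1, -1) = 0
  height(42) = 1 + max(0, -1) = 1
  height(39) = 1 + max(0, 1) = 2
  height(19) = 1 + max(2, 2) = 3
  height(45) = 1 + max(3, -1) = 4
Height = 4


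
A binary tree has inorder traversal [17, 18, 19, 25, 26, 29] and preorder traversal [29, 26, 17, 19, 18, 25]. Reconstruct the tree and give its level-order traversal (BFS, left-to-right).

Inorder:  [17, 18, 19, 25, 26, 29]
Preorder: [29, 26, 17, 19, 18, 25]
Algorithm: preorder visits root first, so consume preorder in order;
for each root, split the current inorder slice at that value into
left-subtree inorder and right-subtree inorder, then recurse.
Recursive splits:
  root=29; inorder splits into left=[17, 18, 19, 25, 26], right=[]
  root=26; inorder splits into left=[17, 18, 19, 25], right=[]
  root=17; inorder splits into left=[], right=[18, 19, 25]
  root=19; inorder splits into left=[18], right=[25]
  root=18; inorder splits into left=[], right=[]
  root=25; inorder splits into left=[], right=[]
Reconstructed level-order: [29, 26, 17, 19, 18, 25]


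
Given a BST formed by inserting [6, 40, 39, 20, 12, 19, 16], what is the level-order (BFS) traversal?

Tree insertion order: [6, 40, 39, 20, 12, 19, 16]
Tree (level-order array): [6, None, 40, 39, None, 20, None, 12, None, None, 19, 16]
BFS from the root, enqueuing left then right child of each popped node:
  queue [6] -> pop 6, enqueue [40], visited so far: [6]
  queue [40] -> pop 40, enqueue [39], visited so far: [6, 40]
  queue [39] -> pop 39, enqueue [20], visited so far: [6, 40, 39]
  queue [20] -> pop 20, enqueue [12], visited so far: [6, 40, 39, 20]
  queue [12] -> pop 12, enqueue [19], visited so far: [6, 40, 39, 20, 12]
  queue [19] -> pop 19, enqueue [16], visited so far: [6, 40, 39, 20, 12, 19]
  queue [16] -> pop 16, enqueue [none], visited so far: [6, 40, 39, 20, 12, 19, 16]
Result: [6, 40, 39, 20, 12, 19, 16]


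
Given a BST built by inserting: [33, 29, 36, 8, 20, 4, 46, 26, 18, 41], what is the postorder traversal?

Tree insertion order: [33, 29, 36, 8, 20, 4, 46, 26, 18, 41]
Tree (level-order array): [33, 29, 36, 8, None, None, 46, 4, 20, 41, None, None, None, 18, 26]
Postorder traversal: [4, 18, 26, 20, 8, 29, 41, 46, 36, 33]


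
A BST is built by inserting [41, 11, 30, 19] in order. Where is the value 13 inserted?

Starting tree (level order): [41, 11, None, None, 30, 19]
Insertion path: 41 -> 11 -> 30 -> 19
Result: insert 13 as left child of 19
Final tree (level order): [41, 11, None, None, 30, 19, None, 13]


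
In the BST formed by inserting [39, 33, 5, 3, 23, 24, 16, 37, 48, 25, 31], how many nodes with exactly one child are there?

Tree built from: [39, 33, 5, 3, 23, 24, 16, 37, 48, 25, 31]
Tree (level-order array): [39, 33, 48, 5, 37, None, None, 3, 23, None, None, None, None, 16, 24, None, None, None, 25, None, 31]
Rule: These are nodes with exactly 1 non-null child.
Per-node child counts:
  node 39: 2 child(ren)
  node 33: 2 child(ren)
  node 5: 2 child(ren)
  node 3: 0 child(ren)
  node 23: 2 child(ren)
  node 16: 0 child(ren)
  node 24: 1 child(ren)
  node 25: 1 child(ren)
  node 31: 0 child(ren)
  node 37: 0 child(ren)
  node 48: 0 child(ren)
Matching nodes: [24, 25]
Count of nodes with exactly one child: 2


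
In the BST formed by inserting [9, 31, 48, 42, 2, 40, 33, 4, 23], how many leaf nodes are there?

Tree built from: [9, 31, 48, 42, 2, 40, 33, 4, 23]
Tree (level-order array): [9, 2, 31, None, 4, 23, 48, None, None, None, None, 42, None, 40, None, 33]
Rule: A leaf has 0 children.
Per-node child counts:
  node 9: 2 child(ren)
  node 2: 1 child(ren)
  node 4: 0 child(ren)
  node 31: 2 child(ren)
  node 23: 0 child(ren)
  node 48: 1 child(ren)
  node 42: 1 child(ren)
  node 40: 1 child(ren)
  node 33: 0 child(ren)
Matching nodes: [4, 23, 33]
Count of leaf nodes: 3


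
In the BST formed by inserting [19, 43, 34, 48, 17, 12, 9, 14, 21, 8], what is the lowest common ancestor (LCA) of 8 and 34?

Tree insertion order: [19, 43, 34, 48, 17, 12, 9, 14, 21, 8]
Tree (level-order array): [19, 17, 43, 12, None, 34, 48, 9, 14, 21, None, None, None, 8]
In a BST, the LCA of p=8, q=34 is the first node v on the
root-to-leaf path with p <= v <= q (go left if both < v, right if both > v).
Walk from root:
  at 19: 8 <= 19 <= 34, this is the LCA
LCA = 19
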